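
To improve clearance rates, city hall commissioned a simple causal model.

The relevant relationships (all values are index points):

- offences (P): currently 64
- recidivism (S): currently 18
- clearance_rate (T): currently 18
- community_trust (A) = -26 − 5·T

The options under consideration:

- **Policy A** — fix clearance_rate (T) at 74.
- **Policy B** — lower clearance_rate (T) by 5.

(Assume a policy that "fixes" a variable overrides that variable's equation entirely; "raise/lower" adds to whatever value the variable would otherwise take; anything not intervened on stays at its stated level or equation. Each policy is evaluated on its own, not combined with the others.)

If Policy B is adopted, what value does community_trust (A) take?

-91

Policy B (T − 5):
  T = 18 − 5 = 13
  A = -26 − 5·13 = -91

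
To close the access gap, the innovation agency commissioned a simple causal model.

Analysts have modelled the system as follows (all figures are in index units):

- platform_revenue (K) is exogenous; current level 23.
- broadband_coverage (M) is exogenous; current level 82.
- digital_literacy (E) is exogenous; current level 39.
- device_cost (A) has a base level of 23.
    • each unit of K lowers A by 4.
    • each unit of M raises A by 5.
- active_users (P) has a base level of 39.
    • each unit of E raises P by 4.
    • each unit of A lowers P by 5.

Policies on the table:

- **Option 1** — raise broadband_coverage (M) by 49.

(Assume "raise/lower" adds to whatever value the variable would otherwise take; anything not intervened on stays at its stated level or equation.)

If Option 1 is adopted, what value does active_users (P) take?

Option 1 (M + 49):
  K = 23
  M = 82 + 49 = 131
  E = 39
  A = 23 − 4·23 + 5·131 = 586
  P = 39 + 4·39 − 5·586 = -2735

-2735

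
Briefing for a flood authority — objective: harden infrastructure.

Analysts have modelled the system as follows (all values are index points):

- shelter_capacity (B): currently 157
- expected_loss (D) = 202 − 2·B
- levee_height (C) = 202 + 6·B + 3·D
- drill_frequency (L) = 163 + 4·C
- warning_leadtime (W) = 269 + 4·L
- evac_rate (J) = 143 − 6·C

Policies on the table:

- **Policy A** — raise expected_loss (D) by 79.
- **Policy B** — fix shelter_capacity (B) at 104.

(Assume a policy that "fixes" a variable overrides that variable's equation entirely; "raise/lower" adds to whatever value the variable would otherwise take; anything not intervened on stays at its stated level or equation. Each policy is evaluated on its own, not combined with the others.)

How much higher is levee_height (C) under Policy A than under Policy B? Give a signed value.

Policy A (D + 79):
  B = 157
  D = 202 − 2·157 (+79 from intervention) = -33
  C = 202 + 6·157 + 3·(-33) = 1045
Policy B (B := 104):
  B = 104
  D = 202 − 2·104 = -6
  C = 202 + 6·104 + 3·(-6) = 808
C: 1045 − 808 = 237

237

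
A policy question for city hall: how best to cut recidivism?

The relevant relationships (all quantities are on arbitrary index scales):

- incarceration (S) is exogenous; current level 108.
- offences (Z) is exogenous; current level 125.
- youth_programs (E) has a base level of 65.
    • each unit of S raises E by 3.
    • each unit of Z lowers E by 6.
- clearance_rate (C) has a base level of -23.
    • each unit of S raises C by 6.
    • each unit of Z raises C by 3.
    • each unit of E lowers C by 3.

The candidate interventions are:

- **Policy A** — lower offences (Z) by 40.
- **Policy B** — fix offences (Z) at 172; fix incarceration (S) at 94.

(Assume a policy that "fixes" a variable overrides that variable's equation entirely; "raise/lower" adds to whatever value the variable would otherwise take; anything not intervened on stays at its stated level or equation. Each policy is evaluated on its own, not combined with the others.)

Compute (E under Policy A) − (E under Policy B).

Policy A (Z − 40):
  S = 108
  Z = 125 − 40 = 85
  E = 65 + 3·108 − 6·85 = -121
Policy B (Z := 172, S := 94):
  S = 94
  Z = 172
  E = 65 + 3·94 − 6·172 = -685
E: -121 − (-685) = 564

564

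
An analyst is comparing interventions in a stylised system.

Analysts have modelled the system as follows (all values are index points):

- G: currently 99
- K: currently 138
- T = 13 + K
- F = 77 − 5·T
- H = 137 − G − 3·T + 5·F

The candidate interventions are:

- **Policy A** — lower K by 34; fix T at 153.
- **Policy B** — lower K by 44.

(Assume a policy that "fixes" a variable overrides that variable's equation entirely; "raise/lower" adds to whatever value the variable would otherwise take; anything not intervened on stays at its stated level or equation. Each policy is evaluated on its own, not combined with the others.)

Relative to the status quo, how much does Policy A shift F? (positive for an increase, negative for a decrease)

-10

Baseline:
  K = 138
  T = 13 + 138 = 151
  F = 77 − 5·151 = -678
Policy A (K − 34, T := 153):
  K = 138 − 34 = 104
  T = 153
  F = 77 − 5·153 = -688
Change in F: -688 − (-678) = -10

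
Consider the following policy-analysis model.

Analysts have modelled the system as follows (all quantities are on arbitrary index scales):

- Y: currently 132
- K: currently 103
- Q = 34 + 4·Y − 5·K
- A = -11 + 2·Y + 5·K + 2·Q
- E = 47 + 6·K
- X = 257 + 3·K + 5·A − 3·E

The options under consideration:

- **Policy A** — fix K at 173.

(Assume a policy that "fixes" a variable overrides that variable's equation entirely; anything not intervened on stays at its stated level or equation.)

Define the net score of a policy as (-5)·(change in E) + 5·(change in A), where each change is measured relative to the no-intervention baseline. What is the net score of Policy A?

Baseline:
  Y = 132
  K = 103
  Q = 34 + 4·132 − 5·103 = 47
  A = -11 + 2·132 + 5·103 + 2·47 = 862
  E = 47 + 6·103 = 665
Policy A (K := 173):
  Y = 132
  K = 173
  Q = 34 + 4·132 − 5·173 = -303
  A = -11 + 2·132 + 5·173 + 2·(-303) = 512
  E = 47 + 6·173 = 1085
ΔE = 1085 − 665 = 420; ΔA = 512 − 862 = -350
Score = (-5)·420 + 5·(-350) = -3850

-3850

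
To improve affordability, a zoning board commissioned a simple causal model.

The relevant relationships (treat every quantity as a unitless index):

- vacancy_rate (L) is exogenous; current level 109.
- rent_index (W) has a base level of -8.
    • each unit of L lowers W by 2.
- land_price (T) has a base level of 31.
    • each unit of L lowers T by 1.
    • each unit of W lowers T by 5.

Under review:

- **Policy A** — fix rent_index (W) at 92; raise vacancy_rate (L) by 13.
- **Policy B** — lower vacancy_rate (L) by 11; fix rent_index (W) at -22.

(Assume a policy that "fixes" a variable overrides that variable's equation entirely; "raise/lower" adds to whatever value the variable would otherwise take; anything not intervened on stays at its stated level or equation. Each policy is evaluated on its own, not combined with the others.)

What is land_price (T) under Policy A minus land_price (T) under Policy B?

Policy A (W := 92, L + 13):
  L = 109 + 13 = 122
  W = 92
  T = 31 − 122 − 5·92 = -551
Policy B (L − 11, W := -22):
  L = 109 − 11 = 98
  W = -22
  T = 31 − 98 − 5·(-22) = 43
T: -551 − 43 = -594

-594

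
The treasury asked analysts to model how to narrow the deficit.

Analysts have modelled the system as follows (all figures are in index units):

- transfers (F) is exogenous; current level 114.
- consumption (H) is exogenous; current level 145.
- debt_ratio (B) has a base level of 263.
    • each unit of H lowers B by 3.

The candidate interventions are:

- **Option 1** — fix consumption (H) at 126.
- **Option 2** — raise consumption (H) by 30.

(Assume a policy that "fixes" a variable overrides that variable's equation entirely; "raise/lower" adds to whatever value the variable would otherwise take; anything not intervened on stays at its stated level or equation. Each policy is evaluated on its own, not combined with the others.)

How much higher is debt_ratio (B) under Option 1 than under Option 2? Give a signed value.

Option 1 (H := 126):
  H = 126
  B = 263 − 3·126 = -115
Option 2 (H + 30):
  H = 145 + 30 = 175
  B = 263 − 3·175 = -262
B: -115 − (-262) = 147

147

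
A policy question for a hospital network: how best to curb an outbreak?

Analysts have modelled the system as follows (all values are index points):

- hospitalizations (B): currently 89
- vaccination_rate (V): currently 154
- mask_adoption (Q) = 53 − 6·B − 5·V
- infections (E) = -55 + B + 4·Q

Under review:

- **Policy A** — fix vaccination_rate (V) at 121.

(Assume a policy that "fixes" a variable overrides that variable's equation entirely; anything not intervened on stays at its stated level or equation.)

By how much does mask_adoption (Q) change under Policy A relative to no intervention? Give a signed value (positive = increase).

165

Baseline:
  B = 89
  V = 154
  Q = 53 − 6·89 − 5·154 = -1251
Policy A (V := 121):
  B = 89
  V = 121
  Q = 53 − 6·89 − 5·121 = -1086
Change in Q: -1086 − (-1251) = 165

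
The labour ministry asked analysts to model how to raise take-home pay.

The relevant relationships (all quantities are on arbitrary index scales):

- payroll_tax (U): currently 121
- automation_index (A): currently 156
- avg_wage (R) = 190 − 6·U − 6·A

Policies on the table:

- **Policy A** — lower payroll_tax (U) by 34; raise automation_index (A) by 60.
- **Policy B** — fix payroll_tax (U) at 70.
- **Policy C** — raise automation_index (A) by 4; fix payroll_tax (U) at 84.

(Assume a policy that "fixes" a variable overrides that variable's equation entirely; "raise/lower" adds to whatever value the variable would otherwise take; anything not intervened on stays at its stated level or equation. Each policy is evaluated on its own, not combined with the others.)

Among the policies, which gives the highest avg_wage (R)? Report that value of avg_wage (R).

Policy A (U − 34, A + 60):
  U = 121 − 34 = 87
  A = 156 + 60 = 216
  R = 190 − 6·87 − 6·216 = -1628
Policy B (U := 70):
  U = 70
  A = 156
  R = 190 − 6·70 − 6·156 = -1166
Policy C (A + 4, U := 84):
  U = 84
  A = 156 + 4 = 160
  R = 190 − 6·84 − 6·160 = -1274
Comparing — Policy A: R=-1628, Policy B: R=-1166, Policy C: R=-1274. Highest is -1166 (Policy B).

-1166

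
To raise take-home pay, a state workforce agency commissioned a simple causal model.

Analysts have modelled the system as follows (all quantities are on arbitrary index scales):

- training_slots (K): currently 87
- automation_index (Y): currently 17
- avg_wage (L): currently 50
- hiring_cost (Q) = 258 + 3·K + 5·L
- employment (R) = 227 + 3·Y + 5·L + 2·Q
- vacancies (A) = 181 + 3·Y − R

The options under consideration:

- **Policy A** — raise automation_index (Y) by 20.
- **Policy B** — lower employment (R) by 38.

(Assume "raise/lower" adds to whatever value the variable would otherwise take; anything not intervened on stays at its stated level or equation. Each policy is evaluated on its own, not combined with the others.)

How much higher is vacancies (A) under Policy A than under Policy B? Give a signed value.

Policy A (Y + 20):
  K = 87
  Y = 17 + 20 = 37
  L = 50
  Q = 258 + 3·87 + 5·50 = 769
  R = 227 + 3·37 + 5·50 + 2·769 = 2126
  A = 181 + 3·37 − 2126 = -1834
Policy B (R − 38):
  K = 87
  Y = 17
  L = 50
  Q = 258 + 3·87 + 5·50 = 769
  R = 227 + 3·17 + 5·50 + 2·769 (−38 from intervention) = 2028
  A = 181 + 3·17 − 2028 = -1796
A: -1834 − (-1796) = -38

-38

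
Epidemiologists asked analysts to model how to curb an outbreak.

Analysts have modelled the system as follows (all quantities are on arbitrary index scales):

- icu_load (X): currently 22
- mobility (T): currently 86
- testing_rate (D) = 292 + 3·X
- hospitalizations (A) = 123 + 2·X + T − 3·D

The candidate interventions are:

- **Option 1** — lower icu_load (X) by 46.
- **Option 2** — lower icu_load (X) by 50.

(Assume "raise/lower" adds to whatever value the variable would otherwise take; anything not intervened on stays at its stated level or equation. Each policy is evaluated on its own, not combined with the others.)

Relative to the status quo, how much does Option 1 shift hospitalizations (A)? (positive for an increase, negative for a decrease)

Baseline:
  X = 22
  T = 86
  D = 292 + 3·22 = 358
  A = 123 + 2·22 + 86 − 3·358 = -821
Option 1 (X − 46):
  X = 22 − 46 = -24
  T = 86
  D = 292 + 3·(-24) = 220
  A = 123 + 2·(-24) + 86 − 3·220 = -499
Change in A: -499 − (-821) = 322

322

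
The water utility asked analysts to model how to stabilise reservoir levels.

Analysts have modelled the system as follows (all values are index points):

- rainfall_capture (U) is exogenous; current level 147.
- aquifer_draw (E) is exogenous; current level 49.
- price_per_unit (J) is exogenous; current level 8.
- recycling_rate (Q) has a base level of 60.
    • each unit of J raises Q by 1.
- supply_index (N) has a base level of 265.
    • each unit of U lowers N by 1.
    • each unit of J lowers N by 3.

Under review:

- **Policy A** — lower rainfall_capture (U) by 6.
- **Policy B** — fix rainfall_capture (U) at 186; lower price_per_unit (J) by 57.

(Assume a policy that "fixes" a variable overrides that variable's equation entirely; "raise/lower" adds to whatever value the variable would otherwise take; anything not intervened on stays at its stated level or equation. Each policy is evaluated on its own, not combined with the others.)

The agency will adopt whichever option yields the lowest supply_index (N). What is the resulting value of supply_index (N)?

100

Policy A (U − 6):
  U = 147 − 6 = 141
  J = 8
  N = 265 − 141 − 3·8 = 100
Policy B (U := 186, J − 57):
  U = 186
  J = 8 − 57 = -49
  N = 265 − 186 − 3·(-49) = 226
Comparing — Policy A: N=100, Policy B: N=226. Lowest is 100 (Policy A).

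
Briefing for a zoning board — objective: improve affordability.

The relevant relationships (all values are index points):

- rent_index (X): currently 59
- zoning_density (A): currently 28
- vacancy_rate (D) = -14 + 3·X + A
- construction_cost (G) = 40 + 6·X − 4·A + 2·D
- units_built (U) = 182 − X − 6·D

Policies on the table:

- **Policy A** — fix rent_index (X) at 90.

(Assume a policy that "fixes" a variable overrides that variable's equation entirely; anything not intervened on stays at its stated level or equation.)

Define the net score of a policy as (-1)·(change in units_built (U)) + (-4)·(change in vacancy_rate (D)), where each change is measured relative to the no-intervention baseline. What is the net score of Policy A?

217

Baseline:
  X = 59
  A = 28
  D = -14 + 3·59 + 28 = 191
  U = 182 − 59 − 6·191 = -1023
Policy A (X := 90):
  X = 90
  A = 28
  D = -14 + 3·90 + 28 = 284
  U = 182 − 90 − 6·284 = -1612
ΔU = -1612 − (-1023) = -589; ΔD = 284 − 191 = 93
Score = (-1)·(-589) + (-4)·93 = 217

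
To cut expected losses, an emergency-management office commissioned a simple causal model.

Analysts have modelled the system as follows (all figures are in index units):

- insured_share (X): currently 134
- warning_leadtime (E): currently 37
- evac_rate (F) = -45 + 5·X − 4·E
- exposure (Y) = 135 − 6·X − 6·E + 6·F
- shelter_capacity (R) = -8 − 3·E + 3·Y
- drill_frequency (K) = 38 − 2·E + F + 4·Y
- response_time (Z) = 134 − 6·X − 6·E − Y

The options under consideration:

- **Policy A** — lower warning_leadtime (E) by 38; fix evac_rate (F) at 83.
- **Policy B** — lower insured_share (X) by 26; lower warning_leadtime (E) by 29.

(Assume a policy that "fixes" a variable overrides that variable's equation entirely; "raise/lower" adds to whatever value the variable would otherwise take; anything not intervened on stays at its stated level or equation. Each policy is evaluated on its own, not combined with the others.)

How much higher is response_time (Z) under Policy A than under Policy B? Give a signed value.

2280

Policy A (E − 38, F := 83):
  X = 134
  E = 37 − 38 = -1
  F = 83
  Y = 135 − 6·134 − 6·(-1) + 6·83 = -165
  Z = 134 − 6·134 − 6·(-1) − (-165) = -499
Policy B (X − 26, E − 29):
  X = 134 − 26 = 108
  E = 37 − 29 = 8
  F = -45 + 5·108 − 4·8 = 463
  Y = 135 − 6·108 − 6·8 + 6·463 = 2217
  Z = 134 − 6·108 − 6·8 − 2217 = -2779
Z: -499 − (-2779) = 2280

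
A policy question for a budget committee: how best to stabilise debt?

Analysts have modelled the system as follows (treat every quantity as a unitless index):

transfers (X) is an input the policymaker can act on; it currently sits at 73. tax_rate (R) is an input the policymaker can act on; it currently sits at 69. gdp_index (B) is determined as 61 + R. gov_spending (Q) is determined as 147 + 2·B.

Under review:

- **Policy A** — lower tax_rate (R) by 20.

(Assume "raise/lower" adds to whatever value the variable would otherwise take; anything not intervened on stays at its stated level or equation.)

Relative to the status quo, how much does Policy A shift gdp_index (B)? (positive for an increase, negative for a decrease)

Baseline:
  R = 69
  B = 61 + 69 = 130
Policy A (R − 20):
  R = 69 − 20 = 49
  B = 61 + 49 = 110
Change in B: 110 − 130 = -20

-20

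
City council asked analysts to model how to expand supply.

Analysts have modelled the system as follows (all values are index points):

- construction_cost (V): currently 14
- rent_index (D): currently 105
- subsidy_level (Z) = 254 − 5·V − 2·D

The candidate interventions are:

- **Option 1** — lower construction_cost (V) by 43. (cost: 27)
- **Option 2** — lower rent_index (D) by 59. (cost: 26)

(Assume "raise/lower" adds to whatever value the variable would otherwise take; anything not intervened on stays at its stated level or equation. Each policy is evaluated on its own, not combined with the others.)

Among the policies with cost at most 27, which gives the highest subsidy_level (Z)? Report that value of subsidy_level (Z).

189

Option 1 (V − 43):
  V = 14 − 43 = -29
  D = 105
  Z = 254 − 5·(-29) − 2·105 = 189
Option 2 (D − 59):
  V = 14
  D = 105 − 59 = 46
  Z = 254 − 5·14 − 2·46 = 92
Comparing — Option 1: Z=189, Option 2: Z=92. Highest is 189 (Option 1).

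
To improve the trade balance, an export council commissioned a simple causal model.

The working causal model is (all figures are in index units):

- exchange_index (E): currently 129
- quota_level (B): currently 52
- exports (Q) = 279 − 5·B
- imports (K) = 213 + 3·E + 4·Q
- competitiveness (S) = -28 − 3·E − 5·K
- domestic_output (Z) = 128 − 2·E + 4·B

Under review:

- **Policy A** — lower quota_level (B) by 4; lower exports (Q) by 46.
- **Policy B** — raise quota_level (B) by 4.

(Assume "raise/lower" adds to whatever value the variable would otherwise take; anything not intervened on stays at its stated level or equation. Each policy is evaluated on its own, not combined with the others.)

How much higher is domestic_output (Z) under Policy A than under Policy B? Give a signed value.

Policy A (B − 4, Q − 46):
  E = 129
  B = 52 − 4 = 48
  Z = 128 − 2·129 + 4·48 = 62
Policy B (B + 4):
  E = 129
  B = 52 + 4 = 56
  Z = 128 − 2·129 + 4·56 = 94
Z: 62 − 94 = -32

-32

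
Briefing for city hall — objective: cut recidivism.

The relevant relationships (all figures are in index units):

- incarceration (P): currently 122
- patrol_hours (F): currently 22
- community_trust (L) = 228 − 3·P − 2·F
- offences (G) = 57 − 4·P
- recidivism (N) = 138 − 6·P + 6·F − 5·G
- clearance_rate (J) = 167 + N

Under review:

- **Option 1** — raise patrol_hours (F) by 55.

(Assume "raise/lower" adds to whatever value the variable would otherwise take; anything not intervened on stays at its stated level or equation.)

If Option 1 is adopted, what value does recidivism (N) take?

2023

Option 1 (F + 55):
  P = 122
  F = 22 + 55 = 77
  G = 57 − 4·122 = -431
  N = 138 − 6·122 + 6·77 − 5·(-431) = 2023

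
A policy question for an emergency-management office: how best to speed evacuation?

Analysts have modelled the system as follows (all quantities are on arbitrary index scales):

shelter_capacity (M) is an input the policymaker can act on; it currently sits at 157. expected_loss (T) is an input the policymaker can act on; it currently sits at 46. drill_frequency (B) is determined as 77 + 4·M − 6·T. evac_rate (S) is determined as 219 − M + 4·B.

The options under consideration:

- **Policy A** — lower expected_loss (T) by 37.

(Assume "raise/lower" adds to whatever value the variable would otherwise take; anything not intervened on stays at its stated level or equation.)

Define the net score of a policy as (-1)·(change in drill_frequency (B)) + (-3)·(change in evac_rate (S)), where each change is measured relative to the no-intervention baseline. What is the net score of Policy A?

-2886

Baseline:
  M = 157
  T = 46
  B = 77 + 4·157 − 6·46 = 429
  S = 219 − 157 + 4·429 = 1778
Policy A (T − 37):
  M = 157
  T = 46 − 37 = 9
  B = 77 + 4·157 − 6·9 = 651
  S = 219 − 157 + 4·651 = 2666
ΔB = 651 − 429 = 222; ΔS = 2666 − 1778 = 888
Score = (-1)·222 + (-3)·888 = -2886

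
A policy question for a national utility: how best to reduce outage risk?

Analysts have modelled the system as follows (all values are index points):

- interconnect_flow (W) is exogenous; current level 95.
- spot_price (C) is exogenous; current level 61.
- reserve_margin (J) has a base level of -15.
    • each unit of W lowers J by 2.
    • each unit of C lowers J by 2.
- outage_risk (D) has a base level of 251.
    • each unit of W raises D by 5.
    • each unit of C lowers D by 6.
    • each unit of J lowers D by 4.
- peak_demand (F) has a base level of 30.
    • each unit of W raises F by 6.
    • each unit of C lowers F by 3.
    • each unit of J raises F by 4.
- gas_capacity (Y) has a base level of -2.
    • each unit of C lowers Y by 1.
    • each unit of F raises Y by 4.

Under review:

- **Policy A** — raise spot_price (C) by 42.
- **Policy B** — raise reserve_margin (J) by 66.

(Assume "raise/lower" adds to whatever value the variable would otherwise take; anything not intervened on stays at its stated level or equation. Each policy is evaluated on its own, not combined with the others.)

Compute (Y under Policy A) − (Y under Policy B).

-2946

Policy A (C + 42):
  W = 95
  C = 61 + 42 = 103
  J = -15 − 2·95 − 2·103 = -411
  F = 30 + 6·95 − 3·103 + 4·(-411) = -1353
  Y = -2 − 103 + 4·(-1353) = -5517
Policy B (J + 66):
  W = 95
  C = 61
  J = -15 − 2·95 − 2·61 (+66 from intervention) = -261
  F = 30 + 6·95 − 3·61 + 4·(-261) = -627
  Y = -2 − 61 + 4·(-627) = -2571
Y: -5517 − (-2571) = -2946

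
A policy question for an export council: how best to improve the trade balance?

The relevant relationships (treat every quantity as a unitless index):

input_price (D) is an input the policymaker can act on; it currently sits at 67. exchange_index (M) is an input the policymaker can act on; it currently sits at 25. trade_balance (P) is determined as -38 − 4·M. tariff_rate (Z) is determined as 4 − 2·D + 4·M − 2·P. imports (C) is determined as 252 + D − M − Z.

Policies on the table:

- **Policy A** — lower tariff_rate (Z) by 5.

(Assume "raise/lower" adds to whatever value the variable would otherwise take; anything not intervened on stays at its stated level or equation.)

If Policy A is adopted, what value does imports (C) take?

Policy A (Z − 5):
  D = 67
  M = 25
  P = -38 − 4·25 = -138
  Z = 4 − 2·67 + 4·25 − 2·(-138) (−5 from intervention) = 241
  C = 252 + 67 − 25 − 241 = 53

53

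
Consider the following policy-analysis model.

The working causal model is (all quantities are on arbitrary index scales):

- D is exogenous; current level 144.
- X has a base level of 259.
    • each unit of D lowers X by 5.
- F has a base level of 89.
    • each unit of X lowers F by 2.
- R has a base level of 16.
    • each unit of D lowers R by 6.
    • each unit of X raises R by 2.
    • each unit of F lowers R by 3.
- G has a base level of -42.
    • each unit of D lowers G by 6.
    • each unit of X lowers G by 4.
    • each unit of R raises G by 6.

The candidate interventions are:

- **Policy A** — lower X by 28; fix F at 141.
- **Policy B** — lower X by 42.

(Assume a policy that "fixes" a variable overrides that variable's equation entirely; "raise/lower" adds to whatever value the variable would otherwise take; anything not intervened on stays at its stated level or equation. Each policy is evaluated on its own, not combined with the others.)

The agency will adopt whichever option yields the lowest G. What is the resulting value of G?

Policy A (X − 28, F := 141):
  D = 144
  X = 259 − 5·144 (−28 from intervention) = -489
  F = 141
  R = 16 − 6·144 + 2·(-489) − 3·141 = -2249
  G = -42 − 6·144 − 4·(-489) + 6·(-2249) = -12444
Policy B (X − 42):
  D = 144
  X = 259 − 5·144 (−42 from intervention) = -503
  F = 89 − 2·(-503) = 1095
  R = 16 − 6·144 + 2·(-503) − 3·1095 = -5139
  G = -42 − 6·144 − 4·(-503) + 6·(-5139) = -29728
Comparing — Policy A: G=-12444, Policy B: G=-29728. Lowest is -29728 (Policy B).

-29728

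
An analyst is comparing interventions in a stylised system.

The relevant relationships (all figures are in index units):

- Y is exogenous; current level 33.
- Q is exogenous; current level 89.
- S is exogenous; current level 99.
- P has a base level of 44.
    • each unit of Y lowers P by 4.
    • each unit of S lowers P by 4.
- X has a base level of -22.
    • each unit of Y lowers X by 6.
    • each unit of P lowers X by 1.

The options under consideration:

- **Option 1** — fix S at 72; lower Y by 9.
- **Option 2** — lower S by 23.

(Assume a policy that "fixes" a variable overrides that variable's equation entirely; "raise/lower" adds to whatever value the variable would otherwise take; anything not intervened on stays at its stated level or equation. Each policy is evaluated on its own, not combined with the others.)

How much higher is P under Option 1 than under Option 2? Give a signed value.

52

Option 1 (S := 72, Y − 9):
  Y = 33 − 9 = 24
  S = 72
  P = 44 − 4·24 − 4·72 = -340
Option 2 (S − 23):
  Y = 33
  S = 99 − 23 = 76
  P = 44 − 4·33 − 4·76 = -392
P: -340 − (-392) = 52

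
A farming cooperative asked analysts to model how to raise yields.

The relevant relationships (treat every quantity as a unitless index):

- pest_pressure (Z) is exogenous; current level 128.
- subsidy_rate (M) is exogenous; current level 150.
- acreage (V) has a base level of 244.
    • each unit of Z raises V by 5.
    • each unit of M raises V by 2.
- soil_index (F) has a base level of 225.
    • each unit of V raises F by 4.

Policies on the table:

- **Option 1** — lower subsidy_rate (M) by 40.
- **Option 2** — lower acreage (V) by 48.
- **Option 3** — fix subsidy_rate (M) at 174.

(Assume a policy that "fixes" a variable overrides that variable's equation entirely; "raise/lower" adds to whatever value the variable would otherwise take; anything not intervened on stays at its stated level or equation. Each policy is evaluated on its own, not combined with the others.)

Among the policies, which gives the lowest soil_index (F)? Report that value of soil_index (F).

4641

Option 1 (M − 40):
  Z = 128
  M = 150 − 40 = 110
  V = 244 + 5·128 + 2·110 = 1104
  F = 225 + 4·1104 = 4641
Option 2 (V − 48):
  Z = 128
  M = 150
  V = 244 + 5·128 + 2·150 (−48 from intervention) = 1136
  F = 225 + 4·1136 = 4769
Option 3 (M := 174):
  Z = 128
  M = 174
  V = 244 + 5·128 + 2·174 = 1232
  F = 225 + 4·1232 = 5153
Comparing — Option 1: F=4641, Option 2: F=4769, Option 3: F=5153. Lowest is 4641 (Option 1).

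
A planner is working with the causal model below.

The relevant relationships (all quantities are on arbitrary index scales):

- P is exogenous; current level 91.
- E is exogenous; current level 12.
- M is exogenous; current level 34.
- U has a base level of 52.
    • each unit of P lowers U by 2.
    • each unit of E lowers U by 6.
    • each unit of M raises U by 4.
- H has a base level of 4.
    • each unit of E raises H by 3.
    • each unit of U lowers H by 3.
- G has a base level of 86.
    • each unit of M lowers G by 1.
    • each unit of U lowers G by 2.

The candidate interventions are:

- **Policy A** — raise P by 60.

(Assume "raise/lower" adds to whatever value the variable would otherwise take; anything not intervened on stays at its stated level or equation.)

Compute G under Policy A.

424

Policy A (P + 60):
  P = 91 + 60 = 151
  E = 12
  M = 34
  U = 52 − 2·151 − 6·12 + 4·34 = -186
  G = 86 − 34 − 2·(-186) = 424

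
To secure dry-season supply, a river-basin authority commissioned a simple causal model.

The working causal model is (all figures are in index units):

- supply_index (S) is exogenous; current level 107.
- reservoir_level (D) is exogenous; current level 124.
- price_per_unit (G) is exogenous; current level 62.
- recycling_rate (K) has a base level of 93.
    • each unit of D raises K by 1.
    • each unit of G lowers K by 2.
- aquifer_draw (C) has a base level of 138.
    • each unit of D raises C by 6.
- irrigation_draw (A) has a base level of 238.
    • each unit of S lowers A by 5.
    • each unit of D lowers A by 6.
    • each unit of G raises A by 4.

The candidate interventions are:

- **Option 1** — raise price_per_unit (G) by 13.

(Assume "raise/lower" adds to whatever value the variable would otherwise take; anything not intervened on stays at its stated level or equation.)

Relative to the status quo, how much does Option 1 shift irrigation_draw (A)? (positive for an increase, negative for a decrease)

Baseline:
  S = 107
  D = 124
  G = 62
  A = 238 − 5·107 − 6·124 + 4·62 = -793
Option 1 (G + 13):
  S = 107
  D = 124
  G = 62 + 13 = 75
  A = 238 − 5·107 − 6·124 + 4·75 = -741
Change in A: -741 − (-793) = 52

52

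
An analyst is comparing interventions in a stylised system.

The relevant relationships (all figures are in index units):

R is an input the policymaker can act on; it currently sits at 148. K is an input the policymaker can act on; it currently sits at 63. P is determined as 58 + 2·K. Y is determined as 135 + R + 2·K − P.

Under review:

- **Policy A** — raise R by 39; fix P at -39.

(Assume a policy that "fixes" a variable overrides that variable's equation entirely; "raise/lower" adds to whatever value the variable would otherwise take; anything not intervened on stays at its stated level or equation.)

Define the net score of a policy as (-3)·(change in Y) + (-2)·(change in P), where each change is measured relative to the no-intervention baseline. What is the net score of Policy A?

-340

Baseline:
  R = 148
  K = 63
  P = 58 + 2·63 = 184
  Y = 135 + 148 + 2·63 − 184 = 225
Policy A (R + 39, P := -39):
  R = 148 + 39 = 187
  K = 63
  P = -39
  Y = 135 + 187 + 2·63 − (-39) = 487
ΔY = 487 − 225 = 262; ΔP = -39 − 184 = -223
Score = (-3)·262 + (-2)·(-223) = -340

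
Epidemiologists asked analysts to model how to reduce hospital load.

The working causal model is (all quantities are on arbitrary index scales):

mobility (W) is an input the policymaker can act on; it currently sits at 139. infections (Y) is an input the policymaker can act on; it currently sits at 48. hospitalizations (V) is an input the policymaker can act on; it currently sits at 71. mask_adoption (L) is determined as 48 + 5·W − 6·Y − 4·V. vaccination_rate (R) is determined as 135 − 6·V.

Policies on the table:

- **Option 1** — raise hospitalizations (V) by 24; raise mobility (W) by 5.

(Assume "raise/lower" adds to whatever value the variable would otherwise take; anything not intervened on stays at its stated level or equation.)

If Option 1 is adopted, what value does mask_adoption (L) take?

100

Option 1 (V + 24, W + 5):
  W = 139 + 5 = 144
  Y = 48
  V = 71 + 24 = 95
  L = 48 + 5·144 − 6·48 − 4·95 = 100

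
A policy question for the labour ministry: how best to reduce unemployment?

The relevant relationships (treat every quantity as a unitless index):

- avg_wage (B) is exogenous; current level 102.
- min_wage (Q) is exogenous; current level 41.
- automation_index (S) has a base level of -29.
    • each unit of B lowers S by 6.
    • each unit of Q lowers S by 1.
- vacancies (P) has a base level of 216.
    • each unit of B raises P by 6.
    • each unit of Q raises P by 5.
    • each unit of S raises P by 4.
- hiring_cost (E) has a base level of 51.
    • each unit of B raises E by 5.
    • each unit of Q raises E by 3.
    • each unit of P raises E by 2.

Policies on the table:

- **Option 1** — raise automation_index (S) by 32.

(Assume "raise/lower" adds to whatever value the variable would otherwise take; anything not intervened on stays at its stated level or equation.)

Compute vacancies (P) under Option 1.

-1567

Option 1 (S + 32):
  B = 102
  Q = 41
  S = -29 − 6·102 − 41 (+32 from intervention) = -650
  P = 216 + 6·102 + 5·41 + 4·(-650) = -1567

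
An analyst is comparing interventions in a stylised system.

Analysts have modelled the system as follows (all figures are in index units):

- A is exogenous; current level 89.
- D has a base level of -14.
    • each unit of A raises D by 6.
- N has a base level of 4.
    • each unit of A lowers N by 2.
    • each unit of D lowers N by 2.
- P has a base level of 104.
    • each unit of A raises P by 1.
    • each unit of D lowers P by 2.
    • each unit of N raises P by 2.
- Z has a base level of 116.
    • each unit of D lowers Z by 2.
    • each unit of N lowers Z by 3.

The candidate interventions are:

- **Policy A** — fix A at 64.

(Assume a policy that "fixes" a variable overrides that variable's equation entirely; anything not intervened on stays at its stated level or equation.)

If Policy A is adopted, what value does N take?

-864

Policy A (A := 64):
  A = 64
  D = -14 + 6·64 = 370
  N = 4 − 2·64 − 2·370 = -864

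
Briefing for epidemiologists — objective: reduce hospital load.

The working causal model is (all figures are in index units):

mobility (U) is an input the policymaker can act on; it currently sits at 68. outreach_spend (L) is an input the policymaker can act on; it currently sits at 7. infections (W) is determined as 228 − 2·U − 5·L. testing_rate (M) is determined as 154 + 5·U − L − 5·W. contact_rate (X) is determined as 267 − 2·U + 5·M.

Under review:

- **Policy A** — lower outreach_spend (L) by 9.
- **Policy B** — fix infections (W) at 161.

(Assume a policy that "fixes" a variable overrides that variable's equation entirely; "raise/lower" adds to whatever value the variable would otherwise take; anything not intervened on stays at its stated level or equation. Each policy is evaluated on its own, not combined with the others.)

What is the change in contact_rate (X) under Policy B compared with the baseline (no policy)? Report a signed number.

Baseline:
  U = 68
  L = 7
  W = 228 − 2·68 − 5·7 = 57
  M = 154 + 5·68 − 7 − 5·57 = 202
  X = 267 − 2·68 + 5·202 = 1141
Policy B (W := 161):
  U = 68
  L = 7
  W = 161
  M = 154 + 5·68 − 7 − 5·161 = -318
  X = 267 − 2·68 + 5·(-318) = -1459
Change in X: -1459 − 1141 = -2600

-2600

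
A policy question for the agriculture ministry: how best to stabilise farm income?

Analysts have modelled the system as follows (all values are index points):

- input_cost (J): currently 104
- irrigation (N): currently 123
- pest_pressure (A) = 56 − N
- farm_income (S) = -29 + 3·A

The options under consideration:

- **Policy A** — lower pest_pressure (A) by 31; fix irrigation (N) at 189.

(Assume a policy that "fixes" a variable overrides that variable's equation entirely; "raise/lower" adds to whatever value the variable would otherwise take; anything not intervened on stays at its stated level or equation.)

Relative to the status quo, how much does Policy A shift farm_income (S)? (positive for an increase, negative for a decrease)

-291

Baseline:
  N = 123
  A = 56 − 123 = -67
  S = -29 + 3·(-67) = -230
Policy A (A − 31, N := 189):
  N = 189
  A = 56 − 189 (−31 from intervention) = -164
  S = -29 + 3·(-164) = -521
Change in S: -521 − (-230) = -291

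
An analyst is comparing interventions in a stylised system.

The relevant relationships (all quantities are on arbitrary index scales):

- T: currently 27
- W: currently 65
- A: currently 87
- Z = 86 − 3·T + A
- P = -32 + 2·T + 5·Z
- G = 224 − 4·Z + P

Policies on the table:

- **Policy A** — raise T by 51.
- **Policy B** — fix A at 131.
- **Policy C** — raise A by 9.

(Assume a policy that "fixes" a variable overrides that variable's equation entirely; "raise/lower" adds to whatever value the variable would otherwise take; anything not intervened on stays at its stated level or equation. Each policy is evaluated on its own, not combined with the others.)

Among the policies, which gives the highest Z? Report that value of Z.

136

Policy A (T + 51):
  T = 27 + 51 = 78
  A = 87
  Z = 86 − 3·78 + 87 = -61
Policy B (A := 131):
  T = 27
  A = 131
  Z = 86 − 3·27 + 131 = 136
Policy C (A + 9):
  T = 27
  A = 87 + 9 = 96
  Z = 86 − 3·27 + 96 = 101
Comparing — Policy A: Z=-61, Policy B: Z=136, Policy C: Z=101. Highest is 136 (Policy B).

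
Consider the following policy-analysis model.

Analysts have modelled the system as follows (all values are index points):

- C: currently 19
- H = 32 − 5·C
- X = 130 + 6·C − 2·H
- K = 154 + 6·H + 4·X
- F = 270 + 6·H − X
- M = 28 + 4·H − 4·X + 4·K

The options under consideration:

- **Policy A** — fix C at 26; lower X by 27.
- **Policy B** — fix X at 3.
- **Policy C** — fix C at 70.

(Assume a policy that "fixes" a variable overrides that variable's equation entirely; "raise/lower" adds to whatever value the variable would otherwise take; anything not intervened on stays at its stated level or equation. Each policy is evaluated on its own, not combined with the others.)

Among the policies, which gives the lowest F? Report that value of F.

-2824

Policy A (C := 26, X − 27):
  C = 26
  H = 32 − 5·26 = -98
  X = 130 + 6·26 − 2·(-98) (−27 from intervention) = 455
  F = 270 + 6·(-98) − 455 = -773
Policy B (X := 3):
  C = 19
  H = 32 − 5·19 = -63
  X = 3
  F = 270 + 6·(-63) − 3 = -111
Policy C (C := 70):
  C = 70
  H = 32 − 5·70 = -318
  X = 130 + 6·70 − 2·(-318) = 1186
  F = 270 + 6·(-318) − 1186 = -2824
Comparing — Policy A: F=-773, Policy B: F=-111, Policy C: F=-2824. Lowest is -2824 (Policy C).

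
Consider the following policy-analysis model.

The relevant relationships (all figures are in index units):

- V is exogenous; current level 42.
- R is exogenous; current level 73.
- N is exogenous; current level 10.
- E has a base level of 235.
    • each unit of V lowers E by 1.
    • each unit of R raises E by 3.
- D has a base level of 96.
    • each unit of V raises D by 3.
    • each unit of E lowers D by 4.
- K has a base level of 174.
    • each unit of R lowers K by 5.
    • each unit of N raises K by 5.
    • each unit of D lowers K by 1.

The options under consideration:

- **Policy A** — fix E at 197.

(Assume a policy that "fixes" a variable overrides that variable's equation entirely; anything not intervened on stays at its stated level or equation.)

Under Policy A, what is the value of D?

Policy A (E := 197):
  V = 42
  R = 73
  E = 197
  D = 96 + 3·42 − 4·197 = -566

-566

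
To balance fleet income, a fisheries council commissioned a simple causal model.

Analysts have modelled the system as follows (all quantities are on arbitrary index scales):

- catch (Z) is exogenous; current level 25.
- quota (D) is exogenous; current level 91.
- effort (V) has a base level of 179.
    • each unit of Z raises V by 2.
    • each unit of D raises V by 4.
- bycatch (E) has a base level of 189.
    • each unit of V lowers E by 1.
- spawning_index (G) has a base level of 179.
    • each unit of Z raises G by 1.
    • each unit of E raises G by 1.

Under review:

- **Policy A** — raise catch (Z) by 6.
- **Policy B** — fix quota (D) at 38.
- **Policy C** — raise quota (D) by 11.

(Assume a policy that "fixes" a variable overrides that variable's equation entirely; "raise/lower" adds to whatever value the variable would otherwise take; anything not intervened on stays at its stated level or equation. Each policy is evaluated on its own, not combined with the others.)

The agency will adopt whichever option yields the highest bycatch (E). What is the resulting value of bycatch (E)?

Policy A (Z + 6):
  Z = 25 + 6 = 31
  D = 91
  V = 179 + 2·31 + 4·91 = 605
  E = 189 − 605 = -416
Policy B (D := 38):
  Z = 25
  D = 38
  V = 179 + 2·25 + 4·38 = 381
  E = 189 − 381 = -192
Policy C (D + 11):
  Z = 25
  D = 91 + 11 = 102
  V = 179 + 2·25 + 4·102 = 637
  E = 189 − 637 = -448
Comparing — Policy A: E=-416, Policy B: E=-192, Policy C: E=-448. Highest is -192 (Policy B).

-192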